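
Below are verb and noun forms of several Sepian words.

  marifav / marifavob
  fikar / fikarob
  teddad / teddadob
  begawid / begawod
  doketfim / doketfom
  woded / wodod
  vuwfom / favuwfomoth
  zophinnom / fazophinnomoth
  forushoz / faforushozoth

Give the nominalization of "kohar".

koharob

teddad and begawid both end in -d yet inflect differently (teddadob, begawod), so the final letter is not what conditions the rule; the last vowel is.
"kohar" has last vowel 'a'. The stems whose last vowel is 'a' (marifav → marifavob, fikar → fikarob, teddad → teddadob) add -ob.
So kohar → koharob.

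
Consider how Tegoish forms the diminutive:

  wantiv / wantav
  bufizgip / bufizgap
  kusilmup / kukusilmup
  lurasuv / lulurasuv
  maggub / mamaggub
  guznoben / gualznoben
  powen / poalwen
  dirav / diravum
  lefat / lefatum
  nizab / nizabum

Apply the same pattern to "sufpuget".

sualfpuget

bufizgip and kusilmup both end in -p yet inflect differently (bufizgap, kukusilmup), so the final letter is not what conditions the rule; the last vowel is.
"sufpuget" has last vowel 'e'. The stems whose last vowel is 'e' (guznoben → gualznoben, powen → poalwen) insert -al- after the first vowel.
The other patterns: stems whose last vowel is 'i' change the last vowel to 'a'; stems whose last vowel is 'u' repeat the first consonant+vowel as a prefix; stems whose last vowel is 'a' add -um.
So sufpuget → sualfpuget.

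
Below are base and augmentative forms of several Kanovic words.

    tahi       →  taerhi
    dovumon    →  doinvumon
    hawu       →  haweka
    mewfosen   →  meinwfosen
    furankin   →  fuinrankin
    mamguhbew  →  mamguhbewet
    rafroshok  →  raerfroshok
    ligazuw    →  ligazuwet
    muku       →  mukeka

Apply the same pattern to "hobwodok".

"hobwodok" ends in -k. The one such stem in the data (rafroshok → raerfroshok) inserts -er- after the first vowel (as does tahi), so the same rule applies.
The other patterns: stems ending in -w add -et; stems ending in -n insert -in- after the first vowel; stems ending in -u drop the final letter and add -eka.
So hobwodok → hoerbwodok.

hoerbwodok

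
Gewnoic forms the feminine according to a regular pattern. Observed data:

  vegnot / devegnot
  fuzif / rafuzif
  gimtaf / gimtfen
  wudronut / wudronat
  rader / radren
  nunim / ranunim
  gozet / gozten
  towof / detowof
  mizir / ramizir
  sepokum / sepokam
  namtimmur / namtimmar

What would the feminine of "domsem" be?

domsmen

vegnot and wudronut both end in -t yet inflect differently (devegnot, wudronat), so the final letter is not what conditions the rule; the last vowel is.
"domsem" has last vowel 'e'. The stems whose last vowel is 'e' (gozet → gozten, rader → radren) delete the last vowel and add -en.
So domsem → domsmen.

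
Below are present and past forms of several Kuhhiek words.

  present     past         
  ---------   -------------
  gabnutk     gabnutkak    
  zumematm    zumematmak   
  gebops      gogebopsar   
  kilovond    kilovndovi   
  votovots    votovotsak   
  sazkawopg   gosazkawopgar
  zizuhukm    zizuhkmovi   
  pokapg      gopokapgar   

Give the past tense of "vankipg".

govankipgar

votovots and gebops both end in -s yet inflect differently (votovotsak, gogebopsar), so the final letter is not what conditions the rule; the second-to-last letter is.
"vankipg" has second-to-last letter 'p'. The stems whose second-to-last letter is 'p' (pokapg → gopokapgar, sazkawopg → gosazkawopgar, gebops → gogebopsar) add go- … -ar around the stem.
So vankipg → govankipgar.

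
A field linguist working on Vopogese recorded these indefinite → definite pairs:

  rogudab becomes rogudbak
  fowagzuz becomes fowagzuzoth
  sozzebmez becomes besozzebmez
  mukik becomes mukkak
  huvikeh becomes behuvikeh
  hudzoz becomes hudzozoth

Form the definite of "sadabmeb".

hudzoz and sozzebmez both end in -z yet inflect differently (hudzozoth, besozzebmez), so the final letter is not what conditions the rule; the last vowel is.
"sadabmeb" has last vowel 'e'. The stems whose last vowel is 'e' (huvikeh → behuvikeh, sozzebmez → besozzebmez) add the prefix be-.
The other patterns: stems whose last vowel is 'o' or 'u' add -oth; stems whose last vowel is 'a' or 'i' delete the last vowel and add -ak.
So sadabmeb → besadabmeb.

besadabmeb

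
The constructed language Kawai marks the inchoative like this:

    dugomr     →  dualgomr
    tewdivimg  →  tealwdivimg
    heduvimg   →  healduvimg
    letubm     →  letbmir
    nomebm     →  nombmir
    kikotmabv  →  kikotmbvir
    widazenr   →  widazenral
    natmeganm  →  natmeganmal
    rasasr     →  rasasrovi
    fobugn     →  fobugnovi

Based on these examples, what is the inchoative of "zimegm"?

dugomr and widazenr both end in -r yet inflect differently (dualgomr, widazenral), so the final letter is not what conditions the rule; the second-to-last letter is.
"zimegm" has second-to-last letter 'g'. The one such stem in the data (fobugn → fobugnovi) adds -ovi, so the same rule applies.
So zimegm → zimegmovi.

zimegmovi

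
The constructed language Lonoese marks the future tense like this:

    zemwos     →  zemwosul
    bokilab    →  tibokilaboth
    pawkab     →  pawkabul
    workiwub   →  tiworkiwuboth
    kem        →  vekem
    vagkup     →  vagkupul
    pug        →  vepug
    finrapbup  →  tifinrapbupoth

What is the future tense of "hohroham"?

tihohrohamoth

pawkab and bokilab both end in -b yet inflect differently (pawkabul, tibokilaboth), so the final letter is not what conditions the rule; the number of vowels is.
"hohroham" has 3 vowels. The stems with 3 vowels (bokilab → tibokilaboth, workiwub → tiworkiwuboth, finrapbup → tifinrapbupoth) add ti- … -oth around the stem.
The other patterns: stems with 1 vowel add the prefix ve-; stems with 2 vowels add -ul.
So hohroham → tihohrohamoth.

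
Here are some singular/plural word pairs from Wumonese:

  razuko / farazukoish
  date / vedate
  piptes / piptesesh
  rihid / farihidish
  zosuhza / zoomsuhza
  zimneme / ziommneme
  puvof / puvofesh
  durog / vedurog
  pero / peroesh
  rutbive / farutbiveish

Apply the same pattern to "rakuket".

farakuketish

"rakuket" begins with r-. The stems beginning with r- (rutbive → farutbiveish, razuko → farazukoish, rihid → farihidish) add fa- … -ish around the stem.
The other patterns: stems beginning with d- add the prefix ve-; stems beginning with p- add -esh; stems beginning with z- insert -om- after the first vowel.
So rakuket → farakuketish.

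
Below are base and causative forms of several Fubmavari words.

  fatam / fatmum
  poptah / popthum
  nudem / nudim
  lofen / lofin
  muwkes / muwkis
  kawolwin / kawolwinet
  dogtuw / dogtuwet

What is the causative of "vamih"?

fatam and nudem both end in -m yet inflect differently (fatmum, nudim), so the final letter is not what conditions the rule; the last vowel is.
"vamih" has last vowel 'i'. The one such stem in the data (kawolwin → kawolwinet) adds -et, so the same rule applies.
So vamih → vamihet.

vamihet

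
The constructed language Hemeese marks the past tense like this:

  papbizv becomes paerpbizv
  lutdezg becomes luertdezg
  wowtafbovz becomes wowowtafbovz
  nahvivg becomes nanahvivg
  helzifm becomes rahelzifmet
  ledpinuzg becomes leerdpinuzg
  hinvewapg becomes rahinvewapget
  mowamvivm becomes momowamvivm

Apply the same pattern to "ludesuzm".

luerdesuzm

"ludesuzm" has second-to-last letter 'z'. The stems whose second-to-last letter is 'z' (lutdezg → luertdezg, papbizv → paerpbizv, ledpinuzg → leerdpinuzg) insert -er- after the first vowel.
So ludesuzm → luerdesuzm.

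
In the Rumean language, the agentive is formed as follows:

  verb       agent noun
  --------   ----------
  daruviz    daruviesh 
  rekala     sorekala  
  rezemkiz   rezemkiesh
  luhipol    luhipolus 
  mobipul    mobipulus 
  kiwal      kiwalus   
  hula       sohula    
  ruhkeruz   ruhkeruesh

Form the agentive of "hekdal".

hekdalus

mobipul and ruhkeruz both have last vowel 'u' yet inflect differently (mobipulus, ruhkeruesh), so the last vowel is not what conditions the rule; the final letter is.
"hekdal" ends in -l. The stems ending in -l (luhipol → luhipolus, mobipul → mobipulus, kiwal → kiwalus) add -us.
The other patterns: stems ending in -z drop the final letter and add -esh; stems ending in -a add the prefix so-.
So hekdal → hekdalus.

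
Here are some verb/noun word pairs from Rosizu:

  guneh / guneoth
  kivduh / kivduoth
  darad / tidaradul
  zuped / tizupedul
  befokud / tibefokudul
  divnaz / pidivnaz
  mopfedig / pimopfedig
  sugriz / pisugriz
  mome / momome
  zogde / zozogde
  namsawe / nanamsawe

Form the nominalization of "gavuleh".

"gavuleh" ends in -h. The stems ending in -h (guneh → guneoth, kivduh → kivduoth) drop the final letter and add -oth.
So gavuleh → gavuleoth.

gavuleoth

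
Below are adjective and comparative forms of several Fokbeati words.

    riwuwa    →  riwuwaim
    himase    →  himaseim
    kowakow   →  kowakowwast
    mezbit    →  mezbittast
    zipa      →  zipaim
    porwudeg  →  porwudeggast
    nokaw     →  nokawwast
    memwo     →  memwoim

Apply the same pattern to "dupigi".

"dupigi" ends in a vowel. The stems ending in a vowel (zipa → zipaim, riwuwa → riwuwaim, himase → himaseim) add -im.
The other pattern: stems ending in a consonant double the final consonant and add -ast.
So dupigi → dupigiim.

dupigiim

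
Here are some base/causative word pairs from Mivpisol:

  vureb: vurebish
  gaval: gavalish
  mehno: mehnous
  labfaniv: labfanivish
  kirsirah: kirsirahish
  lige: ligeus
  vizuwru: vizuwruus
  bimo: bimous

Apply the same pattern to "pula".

pulaus

vureb and lige both have last vowel 'e' yet inflect differently (vurebish, ligeus), so the last vowel is not what conditions the rule; whether the stem ends in a vowel or a consonant is.
"pula" ends in a vowel. The stems ending in a vowel (bimo → bimous, mehno → mehnous, vizuwru → vizuwruus) add -us.
The other pattern: stems ending in a consonant add -ish.
So pula → pulaus.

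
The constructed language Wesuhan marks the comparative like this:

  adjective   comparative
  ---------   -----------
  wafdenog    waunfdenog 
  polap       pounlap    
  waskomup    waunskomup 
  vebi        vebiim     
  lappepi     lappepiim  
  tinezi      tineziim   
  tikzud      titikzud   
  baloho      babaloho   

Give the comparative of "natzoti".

"natzoti" ends in -i. The stems ending in -i (vebi → vebiim, lappepi → lappepiim, tinezi → tineziim) add -im.
The other patterns: stems ending in -g or -p insert -un- after the first vowel; stems ending in -d or -o repeat the first consonant+vowel as a prefix.
So natzoti → natzotiim.

natzotiim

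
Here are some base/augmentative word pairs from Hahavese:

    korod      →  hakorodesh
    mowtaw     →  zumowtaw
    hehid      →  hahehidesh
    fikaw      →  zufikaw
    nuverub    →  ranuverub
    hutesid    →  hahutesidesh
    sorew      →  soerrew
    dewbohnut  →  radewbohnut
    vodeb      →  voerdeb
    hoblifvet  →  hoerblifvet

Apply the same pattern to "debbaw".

mowtaw and sorew both end in -w yet inflect differently (zumowtaw, soerrew), so the final letter is not what conditions the rule; the last vowel is.
"debbaw" has last vowel 'a'. The stems whose last vowel is 'a' (mowtaw → zumowtaw, fikaw → zufikaw) add the prefix zu-.
The other patterns: stems whose last vowel is 'u' add the prefix ra-; stems whose last vowel is 'e' insert -er- after the first vowel; stems whose last vowel is 'i' or 'o' add ha- … -esh around the stem.
So debbaw → zudebbaw.

zudebbaw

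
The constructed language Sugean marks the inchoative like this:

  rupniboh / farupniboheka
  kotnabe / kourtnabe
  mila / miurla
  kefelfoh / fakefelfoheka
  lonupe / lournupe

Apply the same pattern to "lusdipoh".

falusdipoheka

kefelfoh and kotnabe both begin with k- yet inflect differently (fakefelfoheka, kourtnabe), so the first letter is not what conditions the rule; whether the stem ends in a vowel or a consonant is.
"lusdipoh" ends in a consonant. The stems ending in a consonant (rupniboh → farupniboheka, kefelfoh → fakefelfoheka) add fa- … -eka around the stem.
So lusdipoh → falusdipoheka.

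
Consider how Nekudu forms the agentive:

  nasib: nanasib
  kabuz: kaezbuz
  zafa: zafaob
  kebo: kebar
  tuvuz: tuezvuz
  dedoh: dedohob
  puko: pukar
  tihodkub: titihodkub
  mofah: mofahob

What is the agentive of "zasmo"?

zasmar

dedoh and puko both have last vowel 'o' yet inflect differently (dedohob, pukar), so the last vowel is not what conditions the rule; the final letter is.
"zasmo" ends in -o. The stems ending in -o (puko → pukar, kebo → kebar) drop the final letter and add -ar.
So zasmo → zasmar.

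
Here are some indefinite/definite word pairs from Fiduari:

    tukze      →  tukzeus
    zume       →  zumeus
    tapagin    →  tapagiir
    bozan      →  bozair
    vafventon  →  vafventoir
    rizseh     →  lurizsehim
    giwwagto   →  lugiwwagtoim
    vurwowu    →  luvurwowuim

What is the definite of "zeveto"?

luzevetoim

tukze and rizseh both have last vowel 'e' yet inflect differently (tukzeus, lurizsehim), so the last vowel is not what conditions the rule; the final letter is.
"zeveto" ends in -o. The one such stem in the data (giwwagto → lugiwwagtoim) adds lu- … -im around the stem, so the same rule applies.
So zeveto → luzevetoim.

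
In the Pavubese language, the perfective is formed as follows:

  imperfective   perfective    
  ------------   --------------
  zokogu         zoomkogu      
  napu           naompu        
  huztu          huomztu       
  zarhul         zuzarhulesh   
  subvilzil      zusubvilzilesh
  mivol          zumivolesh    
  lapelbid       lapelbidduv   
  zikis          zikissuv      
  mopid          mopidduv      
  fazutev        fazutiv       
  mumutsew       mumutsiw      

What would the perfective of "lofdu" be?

loomfdu

"lofdu" ends in -u. The stems ending in -u (zokogu → zoomkogu, napu → naompu, huztu → huomztu) insert -om- after the first vowel.
The other patterns: stems ending in -l add zu- … -esh around the stem; stems ending in -d or -s double the final consonant and add -uv; stems ending in -v or -w change the last vowel to 'i'.
So lofdu → loomfdu.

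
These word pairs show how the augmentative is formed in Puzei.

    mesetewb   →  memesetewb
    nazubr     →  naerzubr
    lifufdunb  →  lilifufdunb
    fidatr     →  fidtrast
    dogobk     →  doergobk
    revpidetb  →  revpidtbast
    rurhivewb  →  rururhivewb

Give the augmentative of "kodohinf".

"kodohinf" has second-to-last letter 'n'. The one such stem in the data (lifufdunb → lilifufdunb) repeats the first consonant+vowel as a prefix (as do mesetewb, rurhivewb), so the same rule applies.
So kodohinf → kokodohinf.

kokodohinf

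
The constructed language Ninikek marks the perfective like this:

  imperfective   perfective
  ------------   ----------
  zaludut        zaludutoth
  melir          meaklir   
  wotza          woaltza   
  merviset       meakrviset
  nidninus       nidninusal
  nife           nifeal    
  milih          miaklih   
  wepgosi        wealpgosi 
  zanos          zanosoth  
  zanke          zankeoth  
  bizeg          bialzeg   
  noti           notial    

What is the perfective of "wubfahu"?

nife and zanke both end in -e yet inflect differently (nifeal, zankeoth), so the final letter is not what conditions the rule; the first letter is.
"wubfahu" begins with w-. The stems beginning with w- (wepgosi → wealpgosi, wotza → woaltza) insert -al- after the first vowel.
The other patterns: stems beginning with n- add -al; stems beginning with m- insert -ak- after the first vowel; stems beginning with z- add -oth.
So wubfahu → wualbfahu.

wualbfahu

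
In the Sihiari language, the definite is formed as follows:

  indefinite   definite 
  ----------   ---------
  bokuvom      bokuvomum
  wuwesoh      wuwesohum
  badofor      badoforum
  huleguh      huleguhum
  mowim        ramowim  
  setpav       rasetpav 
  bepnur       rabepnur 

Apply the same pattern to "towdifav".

towdifavum

bokuvom and mowim both end in -m yet inflect differently (bokuvomum, ramowim), so the final letter is not what conditions the rule; the number of vowels is.
"towdifav" has 3 vowels. The stems with 3 vowels (bokuvom → bokuvomum, wuwesoh → wuwesohum, badofor → badoforum) add -um.
The other pattern: stems with 2 vowels add the prefix ra-.
So towdifav → towdifavum.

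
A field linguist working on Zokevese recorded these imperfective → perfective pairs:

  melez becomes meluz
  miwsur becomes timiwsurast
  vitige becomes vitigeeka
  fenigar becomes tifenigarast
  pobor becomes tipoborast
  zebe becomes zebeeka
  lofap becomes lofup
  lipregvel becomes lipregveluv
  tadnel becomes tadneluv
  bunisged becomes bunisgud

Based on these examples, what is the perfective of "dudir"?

tidudirast

"dudir" ends in -r. The stems ending in -r (miwsur → timiwsurast, pobor → tipoborast, fenigar → tifenigarast) add ti- … -ast around the stem.
The other patterns: stems ending in -l add -uv; stems ending in -e add -eka; stems ending in -d, -p or -z change the last vowel to 'u'.
So dudir → tidudirast.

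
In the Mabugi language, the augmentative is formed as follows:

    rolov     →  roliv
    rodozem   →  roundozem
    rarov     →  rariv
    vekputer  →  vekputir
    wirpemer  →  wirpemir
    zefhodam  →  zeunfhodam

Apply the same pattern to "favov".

faviv

wirpemer and rodozem both have last vowel 'e' yet inflect differently (wirpemir, roundozem), so the last vowel is not what conditions the rule; the final letter is.
"favov" ends in -v. The stems ending in -v (rarov → rariv, rolov → roliv) change the last vowel to 'i'.
So favov → faviv.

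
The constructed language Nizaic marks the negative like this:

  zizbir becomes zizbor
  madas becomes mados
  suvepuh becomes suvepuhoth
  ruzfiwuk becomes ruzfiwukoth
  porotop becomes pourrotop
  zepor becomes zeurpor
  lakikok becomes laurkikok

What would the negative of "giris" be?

giros

zizbir and zepor both end in -r yet inflect differently (zizbor, zeurpor), so the final letter is not what conditions the rule; the last vowel is.
"giris" has last vowel 'i'. The one such stem in the data (zizbir → zizbor) changes the last vowel to 'o' (as does madas), so the same rule applies.
The other patterns: stems whose last vowel is 'u' add -oth; stems whose last vowel is 'o' insert -ur- after the first vowel.
So giris → giros.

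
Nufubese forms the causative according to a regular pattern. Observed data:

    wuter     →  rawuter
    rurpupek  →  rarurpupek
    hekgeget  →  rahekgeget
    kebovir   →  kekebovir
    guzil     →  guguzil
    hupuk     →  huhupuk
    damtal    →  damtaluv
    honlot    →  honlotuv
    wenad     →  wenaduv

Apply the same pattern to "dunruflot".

dunruflotuv

wuter and kebovir both end in -r yet inflect differently (rawuter, kekebovir), so the final letter is not what conditions the rule; the last vowel is.
"dunruflot" has last vowel 'o'. The one such stem in the data (honlot → honlotuv) adds -uv, so the same rule applies.
So dunruflot → dunruflotuv.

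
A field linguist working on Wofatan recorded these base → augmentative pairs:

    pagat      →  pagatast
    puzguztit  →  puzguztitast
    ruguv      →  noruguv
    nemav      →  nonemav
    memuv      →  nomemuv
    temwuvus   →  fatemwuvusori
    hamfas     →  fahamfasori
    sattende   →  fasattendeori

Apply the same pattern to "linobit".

linobitast

pagat and nemav both have last vowel 'a' yet inflect differently (pagatast, nonemav), so the last vowel is not what conditions the rule; the final letter is.
"linobit" ends in -t. The stems ending in -t (pagat → pagatast, puzguztit → puzguztitast) add -ast.
So linobit → linobitast.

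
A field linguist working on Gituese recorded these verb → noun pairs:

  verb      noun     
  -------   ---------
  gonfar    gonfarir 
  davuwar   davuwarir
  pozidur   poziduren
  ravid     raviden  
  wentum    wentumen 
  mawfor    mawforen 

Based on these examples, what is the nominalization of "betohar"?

"betohar" has last vowel 'a'. The stems whose last vowel is 'a' (gonfar → gonfarir, davuwar → davuwarir) add -ir.
The other pattern: stems whose last vowel is 'i', 'o' or 'u' add -en.
So betohar → betoharir.

betoharir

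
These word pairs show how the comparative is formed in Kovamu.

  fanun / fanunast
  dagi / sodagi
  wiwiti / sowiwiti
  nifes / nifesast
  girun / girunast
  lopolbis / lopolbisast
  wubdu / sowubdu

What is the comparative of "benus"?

wubdu and girun both have last vowel 'u' yet inflect differently (sowubdu, girunast), so the last vowel is not what conditions the rule; whether the stem ends in a vowel or a consonant is.
"benus" ends in a consonant. The stems ending in a consonant (girun → girunast, fanun → fanunast, lopolbis → lopolbisast) add -ast.
So benus → benusast.

benusast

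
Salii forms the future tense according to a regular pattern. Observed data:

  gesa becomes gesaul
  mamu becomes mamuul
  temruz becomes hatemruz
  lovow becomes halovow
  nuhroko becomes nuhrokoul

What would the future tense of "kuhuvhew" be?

temruz and mamu both have last vowel 'u' yet inflect differently (hatemruz, mamuul), so the last vowel is not what conditions the rule; whether the stem ends in a vowel or a consonant is.
"kuhuvhew" ends in a consonant. The stems ending in a consonant (lovow → halovow, temruz → hatemruz) add the prefix ha-.
The other pattern: stems ending in a vowel add -ul.
So kuhuvhew → hakuhuvhew.

hakuhuvhew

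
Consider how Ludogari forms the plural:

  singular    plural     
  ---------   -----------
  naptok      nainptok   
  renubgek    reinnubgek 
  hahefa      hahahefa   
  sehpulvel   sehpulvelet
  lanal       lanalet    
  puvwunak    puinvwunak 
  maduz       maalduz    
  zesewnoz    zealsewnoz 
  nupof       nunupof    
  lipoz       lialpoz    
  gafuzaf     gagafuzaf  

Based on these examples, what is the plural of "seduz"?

renubgek and sehpulvel both have last vowel 'e' yet inflect differently (reinnubgek, sehpulvelet), so the last vowel is not what conditions the rule; the final letter is.
"seduz" ends in -z. The stems ending in -z (zesewnoz → zealsewnoz, lipoz → lialpoz, maduz → maalduz) insert -al- after the first vowel.
So seduz → sealduz.

sealduz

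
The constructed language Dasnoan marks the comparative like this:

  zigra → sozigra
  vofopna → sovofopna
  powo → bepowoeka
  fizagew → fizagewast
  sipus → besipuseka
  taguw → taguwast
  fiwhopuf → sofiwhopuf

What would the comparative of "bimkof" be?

sobimkof

taguw and fiwhopuf both have last vowel 'u' yet inflect differently (taguwast, sofiwhopuf), so the last vowel is not what conditions the rule; the final letter is.
"bimkof" ends in -f. The one such stem in the data (fiwhopuf → sofiwhopuf) adds the prefix so-, so the same rule applies.
The other patterns: stems ending in -w add -ast; stems ending in -o or -s add be- … -eka around the stem.
So bimkof → sobimkof.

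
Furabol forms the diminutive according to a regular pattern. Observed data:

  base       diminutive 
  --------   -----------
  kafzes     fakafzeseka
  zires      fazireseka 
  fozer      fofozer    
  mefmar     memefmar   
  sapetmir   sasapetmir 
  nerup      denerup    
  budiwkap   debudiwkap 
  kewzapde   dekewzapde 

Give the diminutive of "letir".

kafzes and fozer both have last vowel 'e' yet inflect differently (fakafzeseka, fofozer), so the last vowel is not what conditions the rule; the final letter is.
"letir" ends in -r. The stems ending in -r (fozer → fofozer, mefmar → memefmar, sapetmir → sasapetmir) repeat the first consonant+vowel as a prefix.
So letir → leletir.

leletir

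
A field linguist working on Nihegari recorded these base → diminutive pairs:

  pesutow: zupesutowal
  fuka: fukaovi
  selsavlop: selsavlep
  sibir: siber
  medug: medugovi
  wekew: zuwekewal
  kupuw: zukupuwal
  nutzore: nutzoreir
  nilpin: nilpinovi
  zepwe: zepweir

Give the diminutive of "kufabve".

kufabveir

"kufabve" ends in -e. The stems ending in -e (zepwe → zepweir, nutzore → nutzoreir) add -ir.
The other patterns: stems ending in -p or -r change the last vowel to 'e'; stems ending in -w add zu- … -al around the stem; stems ending in -a, -g or -n add -ovi.
So kufabve → kufabveir.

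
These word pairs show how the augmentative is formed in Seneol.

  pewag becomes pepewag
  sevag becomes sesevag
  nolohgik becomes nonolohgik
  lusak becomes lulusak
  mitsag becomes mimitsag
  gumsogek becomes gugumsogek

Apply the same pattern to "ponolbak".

Every pair shown (pewag → pepewag, sevag → sesevag, nolohgik → nonolohgik, …) follows the same rule: repeat the first consonant+vowel as a prefix.
So ponolbak → poponolbak.

poponolbak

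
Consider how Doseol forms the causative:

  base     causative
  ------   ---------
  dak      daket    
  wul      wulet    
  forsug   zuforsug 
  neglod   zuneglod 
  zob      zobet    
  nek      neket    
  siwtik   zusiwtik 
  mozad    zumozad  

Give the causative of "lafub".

zulafub

nek and siwtik both end in -k yet inflect differently (neket, zusiwtik), so the final letter is not what conditions the rule; the number of vowels is.
"lafub" has 2 vowels. The stems with 2 vowels (forsug → zuforsug, siwtik → zusiwtik, mozad → zumozad) add the prefix zu-.
So lafub → zulafub.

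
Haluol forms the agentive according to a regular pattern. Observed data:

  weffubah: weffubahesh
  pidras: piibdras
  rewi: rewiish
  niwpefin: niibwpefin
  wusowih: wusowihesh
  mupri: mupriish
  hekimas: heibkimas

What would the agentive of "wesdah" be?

wesdahesh

mupri and wusowih both have last vowel 'i' yet inflect differently (mupriish, wusowihesh), so the last vowel is not what conditions the rule; the final letter is.
"wesdah" ends in -h. The stems ending in -h (weffubah → weffubahesh, wusowih → wusowihesh) add -esh.
The other patterns: stems ending in -i add -ish; stems ending in -n or -s insert -ib- after the first vowel.
So wesdah → wesdahesh.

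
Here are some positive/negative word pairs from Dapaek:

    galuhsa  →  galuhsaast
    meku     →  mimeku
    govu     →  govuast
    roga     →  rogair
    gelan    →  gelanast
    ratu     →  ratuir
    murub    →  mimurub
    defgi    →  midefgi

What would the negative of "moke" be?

roga and galuhsa both end in -a yet inflect differently (rogair, galuhsaast), so the final letter is not what conditions the rule; the first letter is.
"moke" begins with m-. The stems beginning with m- (murub → mimurub, meku → mimeku) add the prefix mi-.
The other patterns: stems beginning with r- add -ir; stems beginning with g- add -ast.
So moke → mimoke.

mimoke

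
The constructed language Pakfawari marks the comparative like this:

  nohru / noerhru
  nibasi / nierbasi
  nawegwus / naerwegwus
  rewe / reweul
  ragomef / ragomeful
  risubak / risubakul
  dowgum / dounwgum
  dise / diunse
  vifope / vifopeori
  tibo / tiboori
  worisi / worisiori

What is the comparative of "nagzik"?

rewe and dise both end in -e yet inflect differently (reweul, diunse), so the final letter is not what conditions the rule; the first letter is.
"nagzik" begins with n-. The stems beginning with n- (nohru → noerhru, nibasi → nierbasi, nawegwus → naerwegwus) insert -er- after the first vowel.
The other patterns: stems beginning with r- add -ul; stems beginning with d- insert -un- after the first vowel; stems beginning with t-, v- or w- add -ori.
So nagzik → naergzik.

naergzik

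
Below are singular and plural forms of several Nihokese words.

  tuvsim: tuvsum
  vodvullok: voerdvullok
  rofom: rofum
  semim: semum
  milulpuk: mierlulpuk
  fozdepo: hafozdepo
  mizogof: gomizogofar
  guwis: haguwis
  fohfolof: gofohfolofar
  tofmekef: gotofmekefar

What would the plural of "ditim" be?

"ditim" ends in -m. The stems ending in -m (rofom → rofum, tuvsim → tuvsum, semim → semum) change the last vowel to 'u'.
The other patterns: stems ending in -f add go- … -ar around the stem; stems ending in -k insert -er- after the first vowel; stems ending in -o or -s add the prefix ha-.
So ditim → ditum.

ditum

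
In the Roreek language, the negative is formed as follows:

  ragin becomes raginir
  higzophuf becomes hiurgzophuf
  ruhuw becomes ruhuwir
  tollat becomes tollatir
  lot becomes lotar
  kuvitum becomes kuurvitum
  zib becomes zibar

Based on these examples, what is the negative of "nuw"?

nuwar

lot and tollat both end in -t yet inflect differently (lotar, tollatir), so the final letter is not what conditions the rule; the number of vowels is.
"nuw" has 1 vowel. The stems with 1 vowel (lot → lotar, zib → zibar) add -ar.
The other patterns: stems with 2 vowels add -ir; stems with 3 vowels insert -ur- after the first vowel.
So nuw → nuwar.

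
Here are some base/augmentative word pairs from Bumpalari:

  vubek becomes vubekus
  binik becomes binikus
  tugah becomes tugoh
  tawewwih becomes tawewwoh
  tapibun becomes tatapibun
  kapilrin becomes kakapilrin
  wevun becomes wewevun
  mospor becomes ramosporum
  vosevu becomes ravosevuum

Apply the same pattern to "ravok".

ravokus

"ravok" ends in -k. The stems ending in -k (vubek → vubekus, binik → binikus) add -us.
The other patterns: stems ending in -h change the last vowel to 'o'; stems ending in -n repeat the first consonant+vowel as a prefix; stems ending in -r or -u add ra- … -um around the stem.
So ravok → ravokus.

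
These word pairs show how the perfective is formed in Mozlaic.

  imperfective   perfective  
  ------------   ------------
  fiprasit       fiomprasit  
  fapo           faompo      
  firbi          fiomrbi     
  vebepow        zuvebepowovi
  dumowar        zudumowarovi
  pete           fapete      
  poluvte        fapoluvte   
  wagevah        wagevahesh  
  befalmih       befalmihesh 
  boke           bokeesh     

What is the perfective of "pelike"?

pete and boke both end in -e yet inflect differently (fapete, bokeesh), so the final letter is not what conditions the rule; the first letter is.
"pelike" begins with p-. The stems beginning with p- (pete → fapete, poluvte → fapoluvte) add the prefix fa-.
The other patterns: stems beginning with f- insert -om- after the first vowel; stems beginning with d- or v- add zu- … -ovi around the stem; stems beginning with b- or w- add -esh.
So pelike → fapelike.

fapelike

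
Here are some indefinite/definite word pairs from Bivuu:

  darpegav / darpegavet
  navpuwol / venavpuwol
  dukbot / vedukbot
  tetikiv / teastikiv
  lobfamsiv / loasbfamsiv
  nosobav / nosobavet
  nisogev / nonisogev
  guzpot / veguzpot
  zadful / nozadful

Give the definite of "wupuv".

nowupuv

"wupuv" has last vowel 'u'. The one such stem in the data (zadful → nozadful) adds the prefix no-, so the same rule applies.
So wupuv → nowupuv.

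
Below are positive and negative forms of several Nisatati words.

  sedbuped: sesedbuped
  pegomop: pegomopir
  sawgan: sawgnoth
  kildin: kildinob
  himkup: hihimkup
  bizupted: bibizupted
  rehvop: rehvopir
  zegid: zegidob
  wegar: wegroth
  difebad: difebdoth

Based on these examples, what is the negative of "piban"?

pegomop and himkup both end in -p yet inflect differently (pegomopir, hihimkup), so the final letter is not what conditions the rule; the last vowel is.
"piban" has last vowel 'a'. The stems whose last vowel is 'a' (wegar → wegroth, sawgan → sawgnoth, difebad → difebdoth) delete the last vowel and add -oth.
The other patterns: stems whose last vowel is 'o' add -ir; stems whose last vowel is 'e' or 'u' repeat the first consonant+vowel as a prefix; stems whose last vowel is 'i' add -ob.
So piban → pibnoth.

pibnoth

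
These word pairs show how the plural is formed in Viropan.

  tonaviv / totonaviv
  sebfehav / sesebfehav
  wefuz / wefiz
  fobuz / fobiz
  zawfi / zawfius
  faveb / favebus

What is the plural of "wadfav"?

tonaviv and zawfi both have last vowel 'i' yet inflect differently (totonaviv, zawfius), so the last vowel is not what conditions the rule; the final letter is.
"wadfav" ends in -v. The stems ending in -v (tonaviv → totonaviv, sebfehav → sesebfehav) repeat the first consonant+vowel as a prefix.
So wadfav → wawadfav.

wawadfav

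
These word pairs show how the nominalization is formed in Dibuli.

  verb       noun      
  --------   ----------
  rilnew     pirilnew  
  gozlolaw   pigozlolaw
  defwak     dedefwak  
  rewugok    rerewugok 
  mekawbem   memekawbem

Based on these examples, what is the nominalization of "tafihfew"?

pitafihfew

gozlolaw and defwak both have last vowel 'a' yet inflect differently (pigozlolaw, dedefwak), so the last vowel is not what conditions the rule; the final letter is.
"tafihfew" ends in -w. The stems ending in -w (rilnew → pirilnew, gozlolaw → pigozlolaw) add the prefix pi-.
So tafihfew → pitafihfew.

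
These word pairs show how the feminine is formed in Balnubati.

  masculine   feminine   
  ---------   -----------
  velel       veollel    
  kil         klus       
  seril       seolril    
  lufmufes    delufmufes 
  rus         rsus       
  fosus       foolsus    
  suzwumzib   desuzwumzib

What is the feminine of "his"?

hsus

kil and velel both end in -l yet inflect differently (klus, veollel), so the final letter is not what conditions the rule; the number of vowels is.
"his" has 1 vowel. The stems with 1 vowel (rus → rsus, kil → klus) delete the last vowel and add -us.
So his → hsus.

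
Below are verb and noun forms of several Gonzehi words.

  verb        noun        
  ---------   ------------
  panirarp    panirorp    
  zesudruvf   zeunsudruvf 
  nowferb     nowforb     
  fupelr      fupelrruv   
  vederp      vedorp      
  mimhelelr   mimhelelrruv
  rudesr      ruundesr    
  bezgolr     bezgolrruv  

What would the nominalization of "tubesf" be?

bezgolr and rudesr both end in -r yet inflect differently (bezgolrruv, ruundesr), so the final letter is not what conditions the rule; the second-to-last letter is.
"tubesf" has second-to-last letter 's'. The one such stem in the data (rudesr → ruundesr) inserts -un- after the first vowel (as does zesudruvf), so the same rule applies.
The other patterns: stems whose second-to-last letter is 'l' double the final consonant and add -uv; stems whose second-to-last letter is 'r' change the last vowel to 'o'.
So tubesf → tuunbesf.

tuunbesf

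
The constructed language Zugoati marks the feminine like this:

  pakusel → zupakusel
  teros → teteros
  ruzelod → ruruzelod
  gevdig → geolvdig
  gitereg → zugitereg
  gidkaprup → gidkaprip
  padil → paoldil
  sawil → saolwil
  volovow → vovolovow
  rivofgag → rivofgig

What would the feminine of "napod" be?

"napod" has last vowel 'o'. The stems whose last vowel is 'o' (ruzelod → ruruzelod, teros → teteros, volovow → vovolovow) repeat the first consonant+vowel as a prefix.
So napod → nanapod.

nanapod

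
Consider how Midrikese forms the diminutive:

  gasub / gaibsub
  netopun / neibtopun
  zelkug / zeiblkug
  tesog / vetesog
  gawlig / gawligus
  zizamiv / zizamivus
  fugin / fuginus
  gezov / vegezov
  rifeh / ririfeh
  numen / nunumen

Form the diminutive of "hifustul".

hiibfustul

gezov and zizamiv both end in -v yet inflect differently (vegezov, zizamivus), so the final letter is not what conditions the rule; the last vowel is.
"hifustul" has last vowel 'u'. The stems whose last vowel is 'u' (zelkug → zeiblkug, netopun → neibtopun, gasub → gaibsub) insert -ib- after the first vowel.
So hifustul → hiibfustul.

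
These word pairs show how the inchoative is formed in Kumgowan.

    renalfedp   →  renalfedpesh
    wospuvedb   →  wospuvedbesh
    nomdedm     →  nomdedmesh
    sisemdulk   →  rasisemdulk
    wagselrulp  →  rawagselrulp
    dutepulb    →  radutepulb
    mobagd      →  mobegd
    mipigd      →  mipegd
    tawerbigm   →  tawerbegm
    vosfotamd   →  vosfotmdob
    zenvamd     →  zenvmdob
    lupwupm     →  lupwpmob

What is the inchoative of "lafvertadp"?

lafvertadpesh

"lafvertadp" has second-to-last letter 'd'. The stems whose second-to-last letter is 'd' (renalfedp → renalfedpesh, wospuvedb → wospuvedbesh, nomdedm → nomdedmesh) add -esh.
So lafvertadp → lafvertadpesh.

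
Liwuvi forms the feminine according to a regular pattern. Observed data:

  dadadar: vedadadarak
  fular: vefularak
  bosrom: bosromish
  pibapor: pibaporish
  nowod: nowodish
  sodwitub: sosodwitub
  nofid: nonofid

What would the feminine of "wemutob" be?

dadadar and pibapor both end in -r yet inflect differently (vedadadarak, pibaporish), so the final letter is not what conditions the rule; the last vowel is.
"wemutob" has last vowel 'o'. The stems whose last vowel is 'o' (bosrom → bosromish, pibapor → pibaporish, nowod → nowodish) add -ish.
So wemutob → wemutobish.

wemutobish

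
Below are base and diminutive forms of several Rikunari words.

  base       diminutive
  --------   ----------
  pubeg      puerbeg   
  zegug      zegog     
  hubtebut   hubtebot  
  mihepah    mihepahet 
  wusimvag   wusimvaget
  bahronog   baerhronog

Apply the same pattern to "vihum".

vihom

"vihum" has last vowel 'u'. The stems whose last vowel is 'u' (zegug → zegog, hubtebut → hubtebot) change the last vowel to 'o'.
The other patterns: stems whose last vowel is 'a' add -et; stems whose last vowel is 'e' or 'o' insert -er- after the first vowel.
So vihum → vihom.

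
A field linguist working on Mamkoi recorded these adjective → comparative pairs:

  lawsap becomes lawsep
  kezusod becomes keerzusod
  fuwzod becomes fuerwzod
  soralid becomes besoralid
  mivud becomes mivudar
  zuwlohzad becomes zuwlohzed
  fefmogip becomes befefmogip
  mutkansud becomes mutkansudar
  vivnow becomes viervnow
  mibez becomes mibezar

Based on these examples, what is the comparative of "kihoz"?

kierhoz

mivud and zuwlohzad both end in -d yet inflect differently (mivudar, zuwlohzed), so the final letter is not what conditions the rule; the last vowel is.
"kihoz" has last vowel 'o'. The stems whose last vowel is 'o' (fuwzod → fuerwzod, vivnow → viervnow, kezusod → keerzusod) insert -er- after the first vowel.
The other patterns: stems whose last vowel is 'e' or 'u' add -ar; stems whose last vowel is 'a' change the last vowel to 'e'; stems whose last vowel is 'i' add the prefix be-.
So kihoz → kierhoz.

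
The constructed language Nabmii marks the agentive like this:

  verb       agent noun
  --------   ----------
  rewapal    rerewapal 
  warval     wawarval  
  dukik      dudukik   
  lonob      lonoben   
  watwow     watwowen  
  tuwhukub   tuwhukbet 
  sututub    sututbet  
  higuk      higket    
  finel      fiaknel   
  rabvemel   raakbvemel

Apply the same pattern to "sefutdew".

lonob and tuwhukub both end in -b yet inflect differently (lonoben, tuwhukbet), so the final letter is not what conditions the rule; the last vowel is.
"sefutdew" has last vowel 'e'. The stems whose last vowel is 'e' (finel → fiaknel, rabvemel → raakbvemel) insert -ak- after the first vowel.
So sefutdew → seakfutdew.

seakfutdew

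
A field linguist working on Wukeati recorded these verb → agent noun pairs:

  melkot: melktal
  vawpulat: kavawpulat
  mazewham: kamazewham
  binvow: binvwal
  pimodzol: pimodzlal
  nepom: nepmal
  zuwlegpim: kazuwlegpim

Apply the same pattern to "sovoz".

melkot and vawpulat both end in -t yet inflect differently (melktal, kavawpulat), so the final letter is not what conditions the rule; the last vowel is.
"sovoz" has last vowel 'o'. The stems whose last vowel is 'o' (nepom → nepmal, binvow → binvwal, pimodzol → pimodzlal) delete the last vowel and add -al.
The other pattern: stems whose last vowel is 'a' or 'i' add the prefix ka-.
So sovoz → sovzal.

sovzal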